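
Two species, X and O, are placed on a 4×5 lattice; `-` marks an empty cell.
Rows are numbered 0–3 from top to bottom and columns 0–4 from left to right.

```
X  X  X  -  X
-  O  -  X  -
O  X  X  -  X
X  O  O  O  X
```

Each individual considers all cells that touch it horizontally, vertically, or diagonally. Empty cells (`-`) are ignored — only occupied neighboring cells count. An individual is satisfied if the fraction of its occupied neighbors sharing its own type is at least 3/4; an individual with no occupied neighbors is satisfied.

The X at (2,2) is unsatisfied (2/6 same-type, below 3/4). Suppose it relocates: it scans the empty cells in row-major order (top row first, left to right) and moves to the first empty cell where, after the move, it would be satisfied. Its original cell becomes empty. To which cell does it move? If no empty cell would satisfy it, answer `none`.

(0,3)

Vacating (2,2). Empty cells in order:
  (0,3): 3/3 same-type → satisfied — stop here.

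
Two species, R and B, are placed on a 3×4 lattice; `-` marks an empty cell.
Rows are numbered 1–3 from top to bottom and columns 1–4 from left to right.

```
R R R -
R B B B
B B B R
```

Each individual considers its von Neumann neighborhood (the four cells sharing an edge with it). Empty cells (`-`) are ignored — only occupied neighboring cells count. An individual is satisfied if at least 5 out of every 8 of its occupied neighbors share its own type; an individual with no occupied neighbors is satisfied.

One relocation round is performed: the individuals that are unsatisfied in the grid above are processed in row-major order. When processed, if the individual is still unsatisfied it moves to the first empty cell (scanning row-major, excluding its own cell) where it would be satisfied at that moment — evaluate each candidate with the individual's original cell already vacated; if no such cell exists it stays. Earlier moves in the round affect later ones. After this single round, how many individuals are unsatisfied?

Initially unsatisfied (in order): (1,3), (2,1), (2,2), (2,4), (3,1), (3,4).
  (1,3): no empty cell satisfies it; stays.
  (2,1): no empty cell satisfies it; stays.
  (2,2): no empty cell satisfies it; stays.
  (2,4): no empty cell satisfies it; stays.
  (3,1): no empty cell satisfies it; stays.
  (3,4): no empty cell satisfies it; stays.
Resulting grid:
R R R -
R B B B
B B B R
Unsatisfied now: (1,3), (2,1), (2,2), (2,4), (3,1), (3,4).

6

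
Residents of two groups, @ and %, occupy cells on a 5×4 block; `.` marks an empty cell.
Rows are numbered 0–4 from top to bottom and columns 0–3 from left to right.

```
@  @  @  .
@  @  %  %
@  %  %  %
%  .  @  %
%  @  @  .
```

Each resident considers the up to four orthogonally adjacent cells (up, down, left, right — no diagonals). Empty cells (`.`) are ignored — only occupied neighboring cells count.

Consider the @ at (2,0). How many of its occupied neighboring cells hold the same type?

1

Occupied neighbors of (2,0): (1,0)=@, (3,0)=%, (2,1)=%.
Same type (@): 1 of 3.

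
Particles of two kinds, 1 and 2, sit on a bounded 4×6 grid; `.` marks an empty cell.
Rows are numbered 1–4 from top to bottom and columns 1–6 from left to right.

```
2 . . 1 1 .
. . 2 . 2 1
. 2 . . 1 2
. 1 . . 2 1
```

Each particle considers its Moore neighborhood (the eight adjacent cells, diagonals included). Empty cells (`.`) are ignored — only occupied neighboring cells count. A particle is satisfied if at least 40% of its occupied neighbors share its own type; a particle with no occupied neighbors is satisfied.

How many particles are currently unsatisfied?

5

Row 1: (1,1)2 0/0 satisfied · (1,4)1 1/3 not · (1,5)1 2/3 satisfied
Row 2: (2,3)2 1/2 satisfied · (2,5)2 1/5 not · (2,6)1 2/4 satisfied
Row 3: (3,2)2 1/2 satisfied · (3,5)1 2/5 satisfied · (3,6)2 2/5 satisfied
Row 4: (4,2)1 0/1 not · (4,5)2 1/3 not · (4,6)1 1/3 not
Unsatisfied: (1,4), (2,5), (4,2), (4,5), (4,6) — 5 in total.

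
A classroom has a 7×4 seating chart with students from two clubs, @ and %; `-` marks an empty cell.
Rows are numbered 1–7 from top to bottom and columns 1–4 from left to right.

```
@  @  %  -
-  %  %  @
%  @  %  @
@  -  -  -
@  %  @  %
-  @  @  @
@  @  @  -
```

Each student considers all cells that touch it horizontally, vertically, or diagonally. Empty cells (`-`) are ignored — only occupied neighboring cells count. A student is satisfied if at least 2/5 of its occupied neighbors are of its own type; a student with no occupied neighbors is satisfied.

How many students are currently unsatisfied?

7

(1,1)@ 1/2 ok
(1,2)@ 1/4 unhappy
(1,3)% 2/4 ok
(2,2)% 4/7 ok
(2,3)% 3/7 ok
(2,4)@ 1/4 unhappy
(3,1)% 1/3 unhappy
(3,2)@ 1/5 unhappy
(3,3)% 2/5 ok
(3,4)@ 1/3 unhappy
(4,1)@ 2/4 ok
(5,1)@ 2/3 ok
(5,2)% 0/5 unhappy
(5,3)@ 3/5 ok
(5,4)% 0/3 unhappy
(6,2)@ 6/7 ok
(6,3)@ 5/7 ok
(6,4)@ 3/4 ok
(7,1)@ 2/2 ok
(7,2)@ 4/4 ok
(7,3)@ 4/4 ok
Unsatisfied: (1,2), (2,4), (3,1), (3,2), (3,4), (5,2), (5,4) — 7 in total.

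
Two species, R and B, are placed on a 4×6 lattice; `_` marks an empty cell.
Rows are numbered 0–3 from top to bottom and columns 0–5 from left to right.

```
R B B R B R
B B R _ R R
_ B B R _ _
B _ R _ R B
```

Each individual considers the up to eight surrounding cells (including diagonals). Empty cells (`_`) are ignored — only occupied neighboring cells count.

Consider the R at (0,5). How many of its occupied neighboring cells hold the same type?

Occupied neighbors of (0,5): (0,4)=B, (1,4)=R, (1,5)=R.
Same type (R): 2 of 3.

2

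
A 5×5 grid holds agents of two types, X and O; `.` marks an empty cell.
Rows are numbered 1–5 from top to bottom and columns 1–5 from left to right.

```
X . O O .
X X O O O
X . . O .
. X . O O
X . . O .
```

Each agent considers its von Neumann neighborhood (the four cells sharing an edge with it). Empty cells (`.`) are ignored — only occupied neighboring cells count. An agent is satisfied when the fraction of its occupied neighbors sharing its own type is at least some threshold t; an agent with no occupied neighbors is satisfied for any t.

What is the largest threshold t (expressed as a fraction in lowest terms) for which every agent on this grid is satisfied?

1/2

(1,1)X 1/1
(1,3)O 2/2
(1,4)O 2/2
(2,1)X 3/3
(2,2)X 1/2
(2,3)O 2/3
(2,4)O 4/4
(2,5)O 1/1
(3,1)X 1/1
(3,4)O 2/2
(4,2)X — no occupied neighbors
(4,4)O 3/3
(4,5)O 1/1
(5,1)X — no occupied neighbors
(5,4)O 1/1
The smallest same-type fraction is 1/2 at (2,2), which reduces to 1/2. Any threshold above that leaves this agent unsatisfied.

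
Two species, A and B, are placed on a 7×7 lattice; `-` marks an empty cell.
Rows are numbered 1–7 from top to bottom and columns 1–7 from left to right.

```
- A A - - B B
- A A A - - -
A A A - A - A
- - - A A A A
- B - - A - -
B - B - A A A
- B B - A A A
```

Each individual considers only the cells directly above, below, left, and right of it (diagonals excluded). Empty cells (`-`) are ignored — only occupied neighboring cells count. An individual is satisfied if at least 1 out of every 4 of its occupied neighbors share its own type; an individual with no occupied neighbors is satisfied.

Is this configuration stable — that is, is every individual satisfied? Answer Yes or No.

Row 1: (1,2)A 2/2 ok · (1,3)A 2/2 ok · (1,6)B 1/1 ok · (1,7)B 1/1 ok
Row 2: (2,2)A 3/3 ok · (2,3)A 4/4 ok · (2,4)A 1/1 ok
Row 3: (3,1)A 1/1 ok · (3,2)A 3/3 ok · (3,3)A 2/2 ok · (3,5)A 1/1 ok · (3,7)A 1/1 ok
Row 4: (4,4)A 1/1 ok · (4,5)A 4/4 ok · (4,6)A 2/2 ok · (4,7)A 2/2 ok
Row 5: (5,2)B 0/0 ok · (5,5)A 2/2 ok
Row 6: (6,1)B 0/0 ok · (6,3)B 1/1 ok · (6,5)A 3/3 ok · (6,6)A 3/3 ok · (6,7)A 2/2 ok
Row 7: (7,2)B 1/1 ok · (7,3)B 2/2 ok · (7,5)A 2/2 ok · (7,6)A 3/3 ok · (7,7)A 2/2 ok
All meet the threshold, so the configuration is stable.

Yes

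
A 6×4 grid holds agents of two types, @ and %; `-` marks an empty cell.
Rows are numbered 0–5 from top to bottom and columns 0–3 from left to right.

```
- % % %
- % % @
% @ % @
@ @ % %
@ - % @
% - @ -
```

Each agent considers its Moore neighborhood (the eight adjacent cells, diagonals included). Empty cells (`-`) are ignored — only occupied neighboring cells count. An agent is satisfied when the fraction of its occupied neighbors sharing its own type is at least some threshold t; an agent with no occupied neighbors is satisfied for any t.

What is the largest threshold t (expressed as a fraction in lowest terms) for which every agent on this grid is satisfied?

(0,1)% 3/3
(0,2)% 4/5
(0,3)% 2/3
(1,1)% 5/6
(1,2)% 5/8
(1,3)@ 1/5
(2,0)% 1/4
(2,1)@ 2/7
(2,2)% 4/8
(2,3)@ 1/5
(3,0)@ 3/4
(3,1)@ 3/7
(3,2)% 3/7
(3,3)% 3/5
(4,0)@ 2/3
(4,2)% 2/5
(4,3)@ 1/4
(5,0)% 0/1
(5,2)@ 1/2
The smallest same-type fraction is 0/1 at (5,0), which reduces to 0/1. Any threshold above that leaves this agent unsatisfied.

0/1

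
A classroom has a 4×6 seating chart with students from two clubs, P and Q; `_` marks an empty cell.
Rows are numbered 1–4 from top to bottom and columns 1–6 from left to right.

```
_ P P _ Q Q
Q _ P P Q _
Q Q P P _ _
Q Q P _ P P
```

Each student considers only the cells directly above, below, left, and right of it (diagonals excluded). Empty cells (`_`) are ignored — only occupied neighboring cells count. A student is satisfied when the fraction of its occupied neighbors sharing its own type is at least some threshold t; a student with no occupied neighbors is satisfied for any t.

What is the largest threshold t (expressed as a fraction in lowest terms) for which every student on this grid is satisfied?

1/2

(1,2)P 1/1
(1,3)P 2/2
(1,5)Q 2/2
(1,6)Q 1/1
(2,1)Q 1/1
(2,3)P 3/3
(2,4)P 2/3
(2,5)Q 1/2
(3,1)Q 3/3
(3,2)Q 2/3
(3,3)P 3/4
(3,4)P 2/2
(4,1)Q 2/2
(4,2)Q 2/3
(4,3)P 1/2
(4,5)P 1/1
(4,6)P 1/1
The smallest same-type fraction is 1/2 at (2,5), which reduces to 1/2. Any threshold above that leaves this student unsatisfied.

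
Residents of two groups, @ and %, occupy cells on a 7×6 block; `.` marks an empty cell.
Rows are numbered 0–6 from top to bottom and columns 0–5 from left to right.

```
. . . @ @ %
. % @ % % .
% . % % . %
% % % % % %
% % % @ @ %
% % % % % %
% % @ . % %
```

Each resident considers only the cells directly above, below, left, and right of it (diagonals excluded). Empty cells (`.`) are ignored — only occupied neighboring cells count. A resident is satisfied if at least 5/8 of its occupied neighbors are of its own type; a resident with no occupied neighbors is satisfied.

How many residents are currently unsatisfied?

(0,3)@ 1/2 unhappy
(0,4)@ 1/3 unhappy
(0,5)% 0/1 unhappy
(1,1)% 0/1 unhappy
(1,2)@ 0/3 unhappy
(1,3)% 2/4 unhappy
(1,4)% 1/2 unhappy
(2,0)% 1/1 ok
(2,2)% 2/3 ok
(2,3)% 3/3 ok
(2,5)% 1/1 ok
(3,0)% 3/3 ok
(3,1)% 3/3 ok
(3,2)% 4/4 ok
(3,3)% 3/4 ok
(3,4)% 2/3 ok
(3,5)% 3/3 ok
(4,0)% 3/3 ok
(4,1)% 4/4 ok
(4,2)% 3/4 ok
(4,3)@ 1/4 unhappy
(4,4)@ 1/4 unhappy
(4,5)% 2/3 ok
(5,0)% 3/3 ok
(5,1)% 4/4 ok
(5,2)% 3/4 ok
(5,3)% 2/3 ok
(5,4)% 3/4 ok
(5,5)% 3/3 ok
(6,0)% 2/2 ok
(6,1)% 2/3 ok
(6,2)@ 0/2 unhappy
(6,4)% 2/2 ok
(6,5)% 2/2 ok
Unsatisfied: (0,3), (0,4), (0,5), (1,1), (1,2), (1,3), (1,4), (4,3), (4,4), (6,2) — 10 in total.

10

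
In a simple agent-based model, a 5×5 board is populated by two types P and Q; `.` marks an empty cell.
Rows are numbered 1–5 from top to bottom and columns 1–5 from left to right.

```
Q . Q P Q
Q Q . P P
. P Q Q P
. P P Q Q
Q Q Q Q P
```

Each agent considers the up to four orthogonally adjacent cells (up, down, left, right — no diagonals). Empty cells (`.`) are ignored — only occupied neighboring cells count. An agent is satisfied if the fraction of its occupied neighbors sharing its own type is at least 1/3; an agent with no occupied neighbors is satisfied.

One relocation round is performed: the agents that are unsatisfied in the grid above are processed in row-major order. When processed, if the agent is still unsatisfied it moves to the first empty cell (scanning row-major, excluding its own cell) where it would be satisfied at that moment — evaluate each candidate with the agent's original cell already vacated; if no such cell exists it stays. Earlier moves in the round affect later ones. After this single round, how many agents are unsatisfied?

0

Initially unsatisfied (in order): (1,3), (1,5), (4,3), (5,5).
  (1,3) → (1,2).
  (1,5) → (1,3).
  (4,3) → (1,5).
  (5,5) → (3,1).
Resulting grid:
Q Q Q P P
Q Q . P P
P P Q Q P
. P . Q Q
Q Q Q Q .
All satisfied now.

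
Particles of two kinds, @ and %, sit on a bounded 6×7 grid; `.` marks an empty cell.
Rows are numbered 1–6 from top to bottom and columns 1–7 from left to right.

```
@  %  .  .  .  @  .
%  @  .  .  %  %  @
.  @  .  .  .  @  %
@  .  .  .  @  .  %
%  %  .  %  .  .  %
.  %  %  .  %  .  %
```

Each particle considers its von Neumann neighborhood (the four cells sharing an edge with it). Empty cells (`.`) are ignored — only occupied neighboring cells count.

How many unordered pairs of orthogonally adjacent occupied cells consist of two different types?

10

Scan each occupied cell's neighbors to the right and below so each pair is counted once.
From row 1: 4 unlike of 4 pairs (running 4/4).
From row 2: 4 unlike of 6 pairs (running 8/10).
From row 3: 1 unlike of 2 pairs (running 9/12).
From row 4: 1 unlike of 2 pairs (running 10/14).
From row 5: 0 unlike of 3 pairs (running 10/17).
From row 6: 0 unlike of 1 pairs (running 10/18).
Total adjacent occupied pairs: 18; unlike-type pairs: 10.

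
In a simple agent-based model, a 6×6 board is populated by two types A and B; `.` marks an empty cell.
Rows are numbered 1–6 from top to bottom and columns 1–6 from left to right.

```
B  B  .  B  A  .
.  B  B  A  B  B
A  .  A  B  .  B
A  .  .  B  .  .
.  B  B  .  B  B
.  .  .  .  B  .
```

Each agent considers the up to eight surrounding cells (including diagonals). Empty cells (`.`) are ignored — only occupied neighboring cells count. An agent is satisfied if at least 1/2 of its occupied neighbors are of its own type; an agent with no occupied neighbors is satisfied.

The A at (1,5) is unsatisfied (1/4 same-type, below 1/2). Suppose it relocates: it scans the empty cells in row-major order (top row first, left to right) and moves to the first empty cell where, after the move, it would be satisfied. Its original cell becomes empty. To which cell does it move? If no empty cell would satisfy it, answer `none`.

Vacating (1,5). Empty cells in order:
  (1,3): 1/5 same-type → still unsatisfied.
  (1,6): 0/2 same-type → still unsatisfied.
  (2,1): 1/4 same-type → still unsatisfied.
  (3,2): 3/5 same-type → satisfied — stop here.

(3,2)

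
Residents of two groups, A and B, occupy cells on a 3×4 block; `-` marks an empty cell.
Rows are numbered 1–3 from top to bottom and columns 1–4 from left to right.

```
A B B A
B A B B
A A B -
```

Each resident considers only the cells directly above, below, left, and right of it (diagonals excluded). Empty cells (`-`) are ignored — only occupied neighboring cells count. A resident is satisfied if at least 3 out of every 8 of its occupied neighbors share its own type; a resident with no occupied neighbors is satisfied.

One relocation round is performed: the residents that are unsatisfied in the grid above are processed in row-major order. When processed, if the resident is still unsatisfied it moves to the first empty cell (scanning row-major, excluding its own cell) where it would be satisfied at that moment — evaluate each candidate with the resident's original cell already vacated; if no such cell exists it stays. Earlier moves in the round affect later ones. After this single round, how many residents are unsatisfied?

Initially unsatisfied (in order): (1,1), (1,2), (1,4), (2,1), (2,2).
  (1,1): no empty cell satisfies it; stays.
  (1,2) → (3,4).
  (1,4) → (1,2).
  (2,1) → (1,4).
  (2,2): now satisfied by earlier moves; stays.
Resulting grid:
A A B B
- A B B
A A B B
All satisfied now.

0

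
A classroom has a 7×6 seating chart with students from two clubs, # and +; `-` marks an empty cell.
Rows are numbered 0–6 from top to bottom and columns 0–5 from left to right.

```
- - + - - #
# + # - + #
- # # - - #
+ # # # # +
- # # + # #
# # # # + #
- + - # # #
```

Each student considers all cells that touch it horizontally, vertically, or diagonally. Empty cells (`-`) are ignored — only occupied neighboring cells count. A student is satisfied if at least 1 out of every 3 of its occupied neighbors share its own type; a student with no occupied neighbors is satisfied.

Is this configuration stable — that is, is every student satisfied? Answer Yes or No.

No

Row 0: (0,2)+ 1/2 satisfied · (0,5)# 1/2 satisfied
Row 1: (1,0)# 1/2 satisfied · (1,1)+ 1/5 not · (1,2)# 2/4 satisfied · (1,4)+ 0/3 not · (1,5)# 2/3 satisfied
Row 2: (2,1)# 5/7 satisfied · (2,2)# 5/6 satisfied · (2,5)# 2/4 satisfied
Row 3: (3,0)+ 0/3 not · (3,1)# 5/6 satisfied · (3,2)# 6/7 satisfied · (3,3)# 5/6 satisfied · (3,4)# 4/6 satisfied · (3,5)+ 0/4 not
Row 4: (4,1)# 6/7 satisfied · (4,2)# 7/8 satisfied · (4,3)+ 1/8 not · (4,4)# 5/8 satisfied · (4,5)# 3/5 satisfied
Row 5: (5,0)# 2/3 satisfied · (5,1)# 4/5 satisfied · (5,2)# 5/7 satisfied · (5,3)# 5/7 satisfied · (5,4)+ 1/8 not · (5,5)# 4/5 satisfied
Row 6: (6,1)+ 0/3 not · (6,3)# 3/4 satisfied · (6,4)# 4/5 satisfied · (6,5)# 2/3 satisfied
For instance (1,1) has only 1/5 same-type neighbors, below 1/3.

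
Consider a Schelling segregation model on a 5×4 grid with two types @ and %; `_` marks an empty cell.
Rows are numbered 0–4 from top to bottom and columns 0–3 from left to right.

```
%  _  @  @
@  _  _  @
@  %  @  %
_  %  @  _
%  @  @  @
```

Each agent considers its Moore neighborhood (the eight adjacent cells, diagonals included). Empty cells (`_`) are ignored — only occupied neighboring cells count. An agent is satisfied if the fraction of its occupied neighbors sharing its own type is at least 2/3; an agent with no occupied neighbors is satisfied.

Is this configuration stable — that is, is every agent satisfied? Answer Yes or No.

Row 0: (0,0)% 0/1 not · (0,2)@ 2/2 satisfied · (0,3)@ 2/2 satisfied
Row 1: (1,0)@ 1/3 not · (1,3)@ 3/4 satisfied
Row 2: (2,0)@ 1/3 not · (2,1)% 1/5 not · (2,2)@ 2/5 not · (2,3)% 0/3 not
Row 3: (3,1)% 2/7 not · (3,2)@ 4/7 not
Row 4: (4,0)% 1/2 not · (4,1)@ 2/4 not · (4,2)@ 3/4 satisfied · (4,3)@ 2/2 satisfied
For instance (0,0) has only 0/1 same-type neighbors, below 2/3.

No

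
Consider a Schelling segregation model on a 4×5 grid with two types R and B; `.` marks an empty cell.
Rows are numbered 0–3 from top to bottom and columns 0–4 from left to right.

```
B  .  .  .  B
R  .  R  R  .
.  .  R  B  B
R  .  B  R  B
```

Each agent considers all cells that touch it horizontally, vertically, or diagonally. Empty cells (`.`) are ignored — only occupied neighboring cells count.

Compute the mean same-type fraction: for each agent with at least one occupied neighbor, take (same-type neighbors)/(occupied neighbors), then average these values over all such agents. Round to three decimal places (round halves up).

0.345

(0,0)B 0/1
(0,4)B 0/1
(1,0)R 0/1
(1,2)R 2/3
(1,3)R 2/5
(2,2)R 3/5
(2,3)B 3/7
(2,4)B 2/4
(3,0)R — no occupied neighbors
(3,2)B 1/3
(3,3)R 1/5
(3,4)B 2/3
Sum over 11 agents: 0/1 + 0/1 + 0/1 + 2/3 + 2/5 + 3/5 + 3/7 + 2/4 + 1/3 + 1/5 + 2/3 = 797/210; mean = 797/210 ÷ 11 = 797/2310 = 0.345021… → 0.345.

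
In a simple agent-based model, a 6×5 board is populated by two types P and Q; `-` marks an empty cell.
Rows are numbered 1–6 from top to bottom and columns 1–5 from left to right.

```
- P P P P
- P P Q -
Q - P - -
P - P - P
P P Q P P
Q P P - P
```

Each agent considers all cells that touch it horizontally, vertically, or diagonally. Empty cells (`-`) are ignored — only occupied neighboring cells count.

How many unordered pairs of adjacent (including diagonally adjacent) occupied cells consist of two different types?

15

Scan each occupied cell's neighbors to the right and below (and the two forward diagonals) so each pair is counted once.
From row 1: 3 unlike of 11 pairs (running 3/11).
From row 2: 3 unlike of 6 pairs (running 6/17).
From row 3: 1 unlike of 2 pairs (running 7/19).
From row 4: 1 unlike of 7 pairs (running 8/26).
From row 5: 6 unlike of 14 pairs (running 14/40).
From row 6: 1 unlike of 2 pairs (running 15/42).
Total adjacent occupied pairs: 42; unlike-type pairs: 15.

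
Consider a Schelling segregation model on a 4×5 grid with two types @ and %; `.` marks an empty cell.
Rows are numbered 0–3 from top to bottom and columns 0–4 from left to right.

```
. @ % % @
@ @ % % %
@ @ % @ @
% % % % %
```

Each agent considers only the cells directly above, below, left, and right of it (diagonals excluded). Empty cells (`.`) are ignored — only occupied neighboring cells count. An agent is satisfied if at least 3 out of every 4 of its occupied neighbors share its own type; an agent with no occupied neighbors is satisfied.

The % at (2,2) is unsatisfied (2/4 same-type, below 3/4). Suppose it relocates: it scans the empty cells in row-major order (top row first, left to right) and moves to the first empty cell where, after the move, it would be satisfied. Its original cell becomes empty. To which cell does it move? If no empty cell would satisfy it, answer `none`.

none

Vacating (2,2). Empty cells in order:
  (0,0): 0/2 same-type → still unsatisfied.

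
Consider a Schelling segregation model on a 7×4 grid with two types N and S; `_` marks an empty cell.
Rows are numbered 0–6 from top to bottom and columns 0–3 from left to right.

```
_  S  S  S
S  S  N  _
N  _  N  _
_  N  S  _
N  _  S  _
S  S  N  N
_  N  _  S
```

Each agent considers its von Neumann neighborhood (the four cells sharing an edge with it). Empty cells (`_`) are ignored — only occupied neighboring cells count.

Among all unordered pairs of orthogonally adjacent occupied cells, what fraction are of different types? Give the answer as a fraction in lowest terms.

5/9

Scan each occupied cell's neighbors to the right and below so each pair is counted once.
From row 0: 1 unlike of 4 pairs (running 1/4).
From row 1: 2 unlike of 4 pairs (running 3/8).
From row 2: 1 unlike of 1 pairs (running 4/9).
From row 3: 1 unlike of 2 pairs (running 5/11).
From row 4: 2 unlike of 2 pairs (running 7/13).
From row 5: 3 unlike of 5 pairs (running 10/18).
Total adjacent occupied pairs: 18; unlike-type pairs: 10.
10/18 reduces to 5/9.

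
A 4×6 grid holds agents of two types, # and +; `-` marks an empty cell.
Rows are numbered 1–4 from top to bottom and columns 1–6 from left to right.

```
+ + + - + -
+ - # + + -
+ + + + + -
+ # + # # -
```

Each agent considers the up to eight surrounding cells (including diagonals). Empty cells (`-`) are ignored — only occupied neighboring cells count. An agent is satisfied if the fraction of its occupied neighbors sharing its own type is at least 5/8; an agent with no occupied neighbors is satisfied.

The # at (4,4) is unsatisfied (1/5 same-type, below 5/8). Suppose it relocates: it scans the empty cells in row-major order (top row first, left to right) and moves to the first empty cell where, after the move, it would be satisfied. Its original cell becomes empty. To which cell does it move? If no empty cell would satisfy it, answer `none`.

Vacating (4,4). Empty cells in order:
  (1,4): 1/5 same-type → still unsatisfied.
  (1,6): 0/2 same-type → still unsatisfied.
  (2,2): 1/8 same-type → still unsatisfied.
  (2,6): 0/3 same-type → still unsatisfied.
  (3,6): 1/3 same-type → still unsatisfied.
  (4,6): 1/2 same-type → still unsatisfied.

none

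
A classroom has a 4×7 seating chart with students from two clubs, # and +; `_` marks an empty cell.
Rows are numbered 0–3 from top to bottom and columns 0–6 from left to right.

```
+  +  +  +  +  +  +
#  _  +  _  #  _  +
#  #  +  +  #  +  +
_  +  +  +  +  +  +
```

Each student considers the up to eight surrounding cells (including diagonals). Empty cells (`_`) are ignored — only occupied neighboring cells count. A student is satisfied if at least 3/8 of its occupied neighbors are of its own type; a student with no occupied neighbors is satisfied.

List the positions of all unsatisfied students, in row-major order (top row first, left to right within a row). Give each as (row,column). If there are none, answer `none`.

Row 0: (0,0)+ 1/2 ✓ · (0,1)+ 3/4 ✓ · (0,2)+ 3/3 ✓ · (0,3)+ 3/4 ✓ · (0,4)+ 2/3 ✓ · (0,5)+ 3/4 ✓ · (0,6)+ 2/2 ✓
Row 1: (1,0)# 2/4 ✓ · (1,2)+ 5/6 ✓ · (1,4)# 1/6 ✗ · (1,6)+ 4/4 ✓
Row 2: (2,0)# 2/3 ✓ · (2,1)# 2/6 ✗ · (2,2)+ 5/6 ✓ · (2,3)+ 5/7 ✓ · (2,4)# 1/6 ✗ · (2,5)+ 5/7 ✓ · (2,6)+ 4/4 ✓
Row 3: (3,1)+ 2/4 ✓ · (3,2)+ 4/5 ✓ · (3,3)+ 4/5 ✓ · (3,4)+ 4/5 ✓ · (3,5)+ 4/5 ✓ · (3,6)+ 3/3 ✓

(1,4), (2,1), (2,4)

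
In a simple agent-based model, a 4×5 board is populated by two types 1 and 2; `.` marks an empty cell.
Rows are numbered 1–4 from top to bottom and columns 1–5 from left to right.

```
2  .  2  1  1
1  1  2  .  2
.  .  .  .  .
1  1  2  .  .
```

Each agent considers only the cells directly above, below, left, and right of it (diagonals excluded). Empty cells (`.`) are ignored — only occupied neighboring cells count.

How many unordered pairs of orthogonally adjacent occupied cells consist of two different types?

5

Scan each occupied cell's neighbors to the right and below so each pair is counted once.
From row 1: 3 unlike of 5 pairs (running 3/5).
From row 2: 1 unlike of 2 pairs (running 4/7).
From row 4: 1 unlike of 2 pairs (running 5/9).
Total adjacent occupied pairs: 9; unlike-type pairs: 5.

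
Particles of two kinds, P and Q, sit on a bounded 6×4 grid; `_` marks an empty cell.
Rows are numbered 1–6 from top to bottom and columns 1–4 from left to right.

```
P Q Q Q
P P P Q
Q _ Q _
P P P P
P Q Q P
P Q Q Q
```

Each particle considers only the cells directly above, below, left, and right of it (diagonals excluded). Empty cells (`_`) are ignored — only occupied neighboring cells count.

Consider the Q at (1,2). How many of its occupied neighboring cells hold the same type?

Occupied neighbors of (1,2): (2,2)=P, (1,1)=P, (1,3)=Q.
Same type (Q): 1 of 3.

1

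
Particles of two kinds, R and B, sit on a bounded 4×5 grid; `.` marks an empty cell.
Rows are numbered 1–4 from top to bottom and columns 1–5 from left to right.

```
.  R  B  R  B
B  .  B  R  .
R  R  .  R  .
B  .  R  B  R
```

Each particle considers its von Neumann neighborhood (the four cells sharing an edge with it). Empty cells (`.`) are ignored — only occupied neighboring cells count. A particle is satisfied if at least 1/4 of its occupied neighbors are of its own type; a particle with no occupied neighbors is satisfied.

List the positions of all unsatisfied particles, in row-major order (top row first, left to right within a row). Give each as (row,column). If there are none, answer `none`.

(1,2), (1,5), (2,1), (4,1), (4,3), (4,4), (4,5)

(1,2)R 0/1 ✗
(1,3)B 1/3 ✓
(1,4)R 1/3 ✓
(1,5)B 0/1 ✗
(2,1)B 0/1 ✗
(2,3)B 1/2 ✓
(2,4)R 2/3 ✓
(3,1)R 1/3 ✓
(3,2)R 1/1 ✓
(3,4)R 1/2 ✓
(4,1)B 0/1 ✗
(4,3)R 0/1 ✗
(4,4)B 0/3 ✗
(4,5)R 0/1 ✗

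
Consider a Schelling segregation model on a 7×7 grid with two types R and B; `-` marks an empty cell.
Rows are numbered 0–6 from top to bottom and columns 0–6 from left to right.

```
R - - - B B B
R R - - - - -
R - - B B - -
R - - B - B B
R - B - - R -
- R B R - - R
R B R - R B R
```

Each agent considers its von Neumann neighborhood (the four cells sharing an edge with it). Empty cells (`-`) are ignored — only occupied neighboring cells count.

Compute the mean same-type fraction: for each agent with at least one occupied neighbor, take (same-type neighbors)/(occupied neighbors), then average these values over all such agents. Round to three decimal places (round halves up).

Row 0: (0,0)R 1/1 · (0,4)B 1/1 · (0,5)B 2/2 · (0,6)B 1/1
Row 1: (1,0)R 3/3 · (1,1)R 1/1
Row 2: (2,0)R 2/2 · (2,3)B 2/2 · (2,4)B 1/1
Row 3: (3,0)R 2/2 · (3,3)B 1/1 · (3,5)B 1/2 · (3,6)B 1/1
Row 4: (4,0)R 1/1 · (4,2)B 1/1 · (4,5)R 0/1
Row 5: (5,1)R 0/2 · (5,2)B 1/4 · (5,3)R 0/1 · (5,6)R 1/1
Row 6: (6,0)R 0/1 · (6,1)B 0/3 · (6,2)R 0/2 · (6,4)R 0/1 · (6,5)B 0/2 · (6,6)R 1/2
Sum over 26 agents: 1/1 + 1/1 + 2/2 + 1/1 + 3/3 + 1/1 + 2/2 + 2/2 + 1/1 + 2/2 + 1/1 + 1/2 + 1/1 + 1/1 + 1/1 + 0/1 + 0/2 + 1/4 + 0/1 + 1/1 + 0/1 + 0/3 + 0/2 + 0/1 + 0/2 + 1/2 = 65/4; mean = 65/4 ÷ 26 = 5/8 = 0.625 → 0.625.

0.625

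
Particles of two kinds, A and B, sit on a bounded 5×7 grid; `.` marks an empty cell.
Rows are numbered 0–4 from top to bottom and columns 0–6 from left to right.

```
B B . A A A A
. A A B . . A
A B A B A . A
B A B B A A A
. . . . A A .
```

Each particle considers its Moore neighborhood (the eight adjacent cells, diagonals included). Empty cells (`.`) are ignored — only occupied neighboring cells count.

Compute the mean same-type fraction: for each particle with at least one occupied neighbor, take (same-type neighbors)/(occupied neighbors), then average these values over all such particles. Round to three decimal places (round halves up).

(0,0)B 1/2
(0,1)B 1/3
(0,3)A 2/3
(0,4)A 2/3
(0,5)A 3/3
(0,6)A 2/2
(1,1)A 3/6
(1,2)A 3/7
(1,3)B 1/6
(1,6)A 3/3
(2,0)A 2/4
(2,1)B 2/7
(2,2)A 3/8
(2,3)B 3/7
(2,4)A 2/5
(2,6)A 3/3
(3,0)B 1/3
(3,1)A 2/5
(3,2)B 3/5
(3,3)B 2/6
(3,4)A 4/6
(3,5)A 6/6
(3,6)A 3/3
(4,4)A 3/4
(4,5)A 4/4
Sum over 25 particles: 1/2 + 1/3 + 2/3 + 2/3 + 3/3 + 2/2 + 3/6 + 3/7 + 1/6 + 3/3 + 2/4 + 2/7 + 3/8 + 3/7 + 2/5 + 3/3 + 1/3 + 2/5 + 3/5 + 2/6 + 4/6 + 6/6 + 3/3 + 3/4 + 4/4 = 12881/840; mean = 12881/840 ÷ 25 = 12881/21000 = 0.613380… → 0.613.

0.613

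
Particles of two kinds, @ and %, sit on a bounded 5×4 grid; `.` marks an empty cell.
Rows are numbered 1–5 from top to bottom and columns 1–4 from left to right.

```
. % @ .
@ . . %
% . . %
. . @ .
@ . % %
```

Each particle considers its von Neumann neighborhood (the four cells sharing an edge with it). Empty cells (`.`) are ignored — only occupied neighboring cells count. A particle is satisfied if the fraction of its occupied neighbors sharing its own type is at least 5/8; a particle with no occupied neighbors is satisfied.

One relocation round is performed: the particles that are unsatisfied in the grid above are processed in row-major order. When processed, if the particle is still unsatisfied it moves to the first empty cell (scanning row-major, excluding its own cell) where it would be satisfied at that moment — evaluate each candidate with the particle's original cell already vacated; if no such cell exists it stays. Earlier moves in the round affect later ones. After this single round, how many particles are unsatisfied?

Initially unsatisfied (in order): (1,2), (1,3), (2,1), (3,1), (4,3), (5,3).
  (1,2) → (3,2).
  (1,3): now satisfied by earlier moves; stays.
  (2,1) → (1,1).
  (3,1): now satisfied by earlier moves; stays.
  (4,3) → (1,2).
  (5,3): now satisfied by earlier moves; stays.
Resulting grid:
@ @ @ .
. . . %
% % . %
. . . .
@ . % %
All satisfied now.

0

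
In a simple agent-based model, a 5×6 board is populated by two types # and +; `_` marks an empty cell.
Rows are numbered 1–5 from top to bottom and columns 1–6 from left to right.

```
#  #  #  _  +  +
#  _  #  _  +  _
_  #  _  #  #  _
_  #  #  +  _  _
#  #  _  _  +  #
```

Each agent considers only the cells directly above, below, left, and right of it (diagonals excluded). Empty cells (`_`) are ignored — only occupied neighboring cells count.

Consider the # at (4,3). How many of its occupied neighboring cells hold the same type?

Occupied neighbors of (4,3): (4,2)=#, (4,4)=+.
Same type (#): 1 of 2.

1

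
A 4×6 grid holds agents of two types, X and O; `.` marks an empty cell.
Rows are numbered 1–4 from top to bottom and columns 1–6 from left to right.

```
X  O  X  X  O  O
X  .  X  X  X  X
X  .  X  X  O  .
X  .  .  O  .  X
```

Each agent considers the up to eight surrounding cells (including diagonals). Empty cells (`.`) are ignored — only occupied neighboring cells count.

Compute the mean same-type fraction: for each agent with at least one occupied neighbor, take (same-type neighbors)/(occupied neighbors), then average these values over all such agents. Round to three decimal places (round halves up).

(1,1)X 1/2
(1,2)O 0/4
(1,3)X 3/4
(1,4)X 4/5
(1,5)O 1/5
(1,6)O 1/3
(2,1)X 2/3
(2,3)X 5/6
(2,4)X 6/8
(2,5)X 4/7
(2,6)X 1/4
(3,1)X 2/2
(3,3)X 3/4
(3,4)X 4/6
(3,5)O 1/6
(4,1)X 1/1
(4,4)O 1/3
(4,6)X 0/1
Sum over 18 agents: 1/2 + 0/4 + 3/4 + 4/5 + 1/5 + 1/3 + 2/3 + 5/6 + 6/8 + 4/7 + 1/4 + 2/2 + 3/4 + 4/6 + 1/6 + 1/1 + 1/3 + 0/1 = 67/7; mean = 67/7 ÷ 18 = 67/126 = 0.531746… → 0.532.

0.532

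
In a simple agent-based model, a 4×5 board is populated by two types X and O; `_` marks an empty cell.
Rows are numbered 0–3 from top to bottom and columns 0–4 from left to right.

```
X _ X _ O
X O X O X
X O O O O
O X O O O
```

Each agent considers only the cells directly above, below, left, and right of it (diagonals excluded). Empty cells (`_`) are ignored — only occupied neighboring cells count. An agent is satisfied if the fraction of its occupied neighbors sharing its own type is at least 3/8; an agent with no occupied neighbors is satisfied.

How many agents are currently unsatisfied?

Row 0: (0,0)X 1/1 satisfied · (0,2)X 1/1 satisfied · (0,4)O 0/1 not
Row 1: (1,0)X 2/3 satisfied · (1,1)O 1/3 not · (1,2)X 1/4 not · (1,3)O 1/3 not · (1,4)X 0/3 not
Row 2: (2,0)X 1/3 not · (2,1)O 2/4 satisfied · (2,2)O 3/4 satisfied · (2,3)O 4/4 satisfied · (2,4)O 2/3 satisfied
Row 3: (3,0)O 0/2 not · (3,1)X 0/3 not · (3,2)O 2/3 satisfied · (3,3)O 3/3 satisfied · (3,4)O 2/2 satisfied
Unsatisfied: (0,4), (1,1), (1,2), (1,3), (1,4), (2,0), (3,0), (3,1) — 8 in total.

8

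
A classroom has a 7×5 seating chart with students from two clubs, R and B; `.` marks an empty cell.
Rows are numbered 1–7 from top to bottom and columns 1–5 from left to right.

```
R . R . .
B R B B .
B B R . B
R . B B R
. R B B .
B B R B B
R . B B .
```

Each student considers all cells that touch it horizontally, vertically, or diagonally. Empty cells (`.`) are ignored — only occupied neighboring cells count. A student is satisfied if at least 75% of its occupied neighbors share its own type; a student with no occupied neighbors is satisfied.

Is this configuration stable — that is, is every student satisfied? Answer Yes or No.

Row 1: (1,1)R 1/2 unhappy · (1,3)R 1/3 unhappy
Row 2: (2,1)B 2/4 unhappy · (2,2)R 3/7 unhappy · (2,3)B 2/5 unhappy · (2,4)B 2/4 unhappy
Row 3: (3,1)B 2/4 unhappy · (3,2)B 4/7 unhappy · (3,3)R 1/6 unhappy · (3,5)B 2/3 unhappy
Row 4: (4,1)R 1/3 unhappy · (4,3)B 4/6 unhappy · (4,4)B 4/6 unhappy · (4,5)R 0/3 unhappy
Row 5: (5,2)R 2/6 unhappy · (5,3)B 5/7 unhappy · (5,4)B 5/7 unhappy
Row 6: (6,1)B 1/3 unhappy · (6,2)B 3/6 unhappy · (6,3)R 1/7 unhappy · (6,4)B 5/6 ok · (6,5)B 3/3 ok
Row 7: (7,1)R 0/2 unhappy · (7,3)B 3/4 ok · (7,4)B 3/4 ok
For instance (1,1) has only 1/2 same-type neighbors, below 3/4.

No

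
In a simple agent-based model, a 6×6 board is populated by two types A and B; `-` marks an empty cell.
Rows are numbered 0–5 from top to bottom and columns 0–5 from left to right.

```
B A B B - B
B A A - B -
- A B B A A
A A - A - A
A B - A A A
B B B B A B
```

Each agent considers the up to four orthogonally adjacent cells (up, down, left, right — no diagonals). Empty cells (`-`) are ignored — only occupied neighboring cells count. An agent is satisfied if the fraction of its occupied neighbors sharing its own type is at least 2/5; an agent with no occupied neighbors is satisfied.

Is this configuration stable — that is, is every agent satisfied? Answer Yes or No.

(0,0)B 1/2 ok
(0,1)A 1/3 unhappy
(0,2)B 1/3 unhappy
(0,3)B 1/1 ok
(0,5)B 0/0 ok
(1,0)B 1/2 ok
(1,1)A 3/4 ok
(1,2)A 1/3 unhappy
(1,4)B 0/1 unhappy
(2,1)A 2/3 ok
(2,2)B 1/3 unhappy
(2,3)B 1/3 unhappy
(2,4)A 1/3 unhappy
(2,5)A 2/2 ok
(3,0)A 2/2 ok
(3,1)A 2/3 ok
(3,3)A 1/2 ok
(3,5)A 2/2 ok
(4,0)A 1/3 unhappy
(4,1)B 1/3 unhappy
(4,3)A 2/3 ok
(4,4)A 3/3 ok
(4,5)A 2/3 ok
(5,0)B 1/2 ok
(5,1)B 3/3 ok
(5,2)B 2/2 ok
(5,3)B 1/3 unhappy
(5,4)A 1/3 unhappy
(5,5)B 0/2 unhappy
For instance (0,1) has only 1/3 same-type neighbors, below 2/5.

No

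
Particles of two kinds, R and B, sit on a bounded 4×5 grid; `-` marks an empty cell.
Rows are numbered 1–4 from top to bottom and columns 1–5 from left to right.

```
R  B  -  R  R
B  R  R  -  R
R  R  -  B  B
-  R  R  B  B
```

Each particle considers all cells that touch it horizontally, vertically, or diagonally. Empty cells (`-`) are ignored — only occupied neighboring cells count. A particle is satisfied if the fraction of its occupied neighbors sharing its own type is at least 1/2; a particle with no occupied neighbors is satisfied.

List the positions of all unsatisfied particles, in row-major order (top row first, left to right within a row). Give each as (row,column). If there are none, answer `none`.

Row 1: (1,1)R 1/3 ✗ · (1,2)B 1/4 ✗ · (1,4)R 3/3 ✓ · (1,5)R 2/2 ✓
Row 2: (2,1)B 1/5 ✗ · (2,2)R 4/6 ✓ · (2,3)R 3/5 ✓ · (2,5)R 2/4 ✓
Row 3: (3,1)R 3/4 ✓ · (3,2)R 5/6 ✓ · (3,4)B 3/6 ✓ · (3,5)B 3/4 ✓
Row 4: (4,2)R 3/3 ✓ · (4,3)R 2/4 ✓ · (4,4)B 3/4 ✓ · (4,5)B 3/3 ✓

(1,1), (1,2), (2,1)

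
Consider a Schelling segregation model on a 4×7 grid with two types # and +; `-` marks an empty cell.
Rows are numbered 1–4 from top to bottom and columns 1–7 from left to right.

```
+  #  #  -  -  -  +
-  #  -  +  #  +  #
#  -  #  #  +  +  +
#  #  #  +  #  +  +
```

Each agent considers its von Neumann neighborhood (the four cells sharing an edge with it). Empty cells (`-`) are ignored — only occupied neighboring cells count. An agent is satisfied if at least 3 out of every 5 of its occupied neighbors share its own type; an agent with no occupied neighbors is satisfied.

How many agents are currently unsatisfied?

Row 1: (1,1)+ 0/1 ✗ · (1,2)# 2/3 ✓ · (1,3)# 1/1 ✓ · (1,7)+ 0/1 ✗
Row 2: (2,2)# 1/1 ✓ · (2,4)+ 0/2 ✗ · (2,5)# 0/3 ✗ · (2,6)+ 1/3 ✗ · (2,7)# 0/3 ✗
Row 3: (3,1)# 1/1 ✓ · (3,3)# 2/2 ✓ · (3,4)# 1/4 ✗ · (3,5)+ 1/4 ✗ · (3,6)+ 4/4 ✓ · (3,7)+ 2/3 ✓
Row 4: (4,1)# 2/2 ✓ · (4,2)# 2/2 ✓ · (4,3)# 2/3 ✓ · (4,4)+ 0/3 ✗ · (4,5)# 0/3 ✗ · (4,6)+ 2/3 ✓ · (4,7)+ 2/2 ✓
Unsatisfied: (1,1), (1,7), (2,4), (2,5), (2,6), (2,7), (3,4), (3,5), (4,4), (4,5) — 10 in total.

10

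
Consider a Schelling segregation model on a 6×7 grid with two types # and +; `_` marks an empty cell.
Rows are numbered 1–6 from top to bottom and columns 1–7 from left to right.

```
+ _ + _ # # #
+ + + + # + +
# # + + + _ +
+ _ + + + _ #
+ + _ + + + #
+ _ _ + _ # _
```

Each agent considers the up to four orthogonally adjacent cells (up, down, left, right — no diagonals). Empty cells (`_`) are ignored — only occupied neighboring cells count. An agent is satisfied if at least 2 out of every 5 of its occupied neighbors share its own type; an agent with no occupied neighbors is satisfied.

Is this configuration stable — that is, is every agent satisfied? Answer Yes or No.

(1,1)+ 1/1 satisfied
(1,3)+ 1/1 satisfied
(1,5)# 2/2 satisfied
(1,6)# 2/3 satisfied
(1,7)# 1/2 satisfied
(2,1)+ 2/3 satisfied
(2,2)+ 2/3 satisfied
(2,3)+ 4/4 satisfied
(2,4)+ 2/3 satisfied
(2,5)# 1/4 not
(2,6)+ 1/3 not
(2,7)+ 2/3 satisfied
(3,1)# 1/3 not
(3,2)# 1/3 not
(3,3)+ 3/4 satisfied
(3,4)+ 4/4 satisfied
(3,5)+ 2/3 satisfied
(3,7)+ 1/2 satisfied
(4,1)+ 1/2 satisfied
(4,3)+ 2/2 satisfied
(4,4)+ 4/4 satisfied
(4,5)+ 3/3 satisfied
(4,7)# 1/2 satisfied
(5,1)+ 3/3 satisfied
(5,2)+ 1/1 satisfied
(5,4)+ 3/3 satisfied
(5,5)+ 3/3 satisfied
(5,6)+ 1/3 not
(5,7)# 1/2 satisfied
(6,1)+ 1/1 satisfied
(6,4)+ 1/1 satisfied
(6,6)# 0/1 not
For instance (2,5) has only 1/4 same-type neighbors, below 2/5.

No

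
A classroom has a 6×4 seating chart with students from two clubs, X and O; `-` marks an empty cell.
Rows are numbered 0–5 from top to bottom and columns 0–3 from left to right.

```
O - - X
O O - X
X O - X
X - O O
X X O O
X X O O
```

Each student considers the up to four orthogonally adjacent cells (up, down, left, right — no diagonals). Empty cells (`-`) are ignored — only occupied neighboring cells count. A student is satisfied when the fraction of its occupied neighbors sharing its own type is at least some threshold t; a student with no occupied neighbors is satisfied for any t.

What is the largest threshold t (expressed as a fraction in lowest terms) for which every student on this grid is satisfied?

1/3

(0,0)O 1/1
(0,3)X 1/1
(1,0)O 2/3
(1,1)O 2/2
(1,3)X 2/2
(2,0)X 1/3
(2,1)O 1/2
(2,3)X 1/2
(3,0)X 2/2
(3,2)O 2/2
(3,3)O 2/3
(4,0)X 3/3
(4,1)X 2/3
(4,2)O 3/4
(4,3)O 3/3
(5,0)X 2/2
(5,1)X 2/3
(5,2)O 2/3
(5,3)O 2/2
The smallest same-type fraction is 1/3 at (2,0), which reduces to 1/3. Any threshold above that leaves this student unsatisfied.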